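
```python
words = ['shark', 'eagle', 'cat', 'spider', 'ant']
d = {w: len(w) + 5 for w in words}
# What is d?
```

{'shark': 10, 'eagle': 10, 'cat': 8, 'spider': 11, 'ant': 8}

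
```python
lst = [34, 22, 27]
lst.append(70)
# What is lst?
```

[34, 22, 27, 70]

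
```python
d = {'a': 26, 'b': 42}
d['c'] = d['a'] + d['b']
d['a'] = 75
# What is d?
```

After line 1: d = {'a': 26, 'b': 42}
After line 2 (d['c'] = 26 + 42): d = {'a': 26, 'b': 42, 'c': 68}
After line 3: d = {'a': 75, 'b': 42, 'c': 68}

{'a': 75, 'b': 42, 'c': 68}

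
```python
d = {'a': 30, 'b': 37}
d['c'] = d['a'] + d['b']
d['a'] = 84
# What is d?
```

After line 1: d = {'a': 30, 'b': 37}
After line 2 (d['c'] = 30 + 37): d = {'a': 30, 'b': 37, 'c': 67}
After line 3: d = {'a': 84, 'b': 37, 'c': 67}

{'a': 84, 'b': 37, 'c': 67}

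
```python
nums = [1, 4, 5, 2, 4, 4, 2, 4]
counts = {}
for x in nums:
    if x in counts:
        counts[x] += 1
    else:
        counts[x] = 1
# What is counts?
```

Initial: counts = {}, nums = [1, 4, 5, 2, 4, 4, 2, 4]
See 1: counts = {1: 1}
See 4: counts = {1: 1, 4: 1}
See 5: counts = {1: 1, 4: 1, 5: 1}
See 2: counts = {1: 1, 4: 1, 5: 1, 2: 1}
See 4: counts = {1: 1, 4: 2, 5: 1, 2: 1}
See 4: counts = {1: 1, 4: 3, 5: 1, 2: 1}
See 2: counts = {1: 1, 4: 3, 5: 1, 2: 2}
See 4: counts = {1: 1, 4: 4, 5: 1, 2: 2}

{1: 1, 4: 4, 5: 1, 2: 2}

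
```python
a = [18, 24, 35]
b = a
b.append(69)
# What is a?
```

After line 1: a = [18, 24, 35]
After line 2 (b = a is an alias, same object): a = [18, 24, 35], b = [18, 24, 35]
After line 3 (b.append mutates the shared list): a = [18, 24, 35, 69], b = [18, 24, 35, 69]

[18, 24, 35, 69]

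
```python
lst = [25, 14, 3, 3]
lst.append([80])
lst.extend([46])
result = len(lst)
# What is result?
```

After line 1: lst = [25, 14, 3, 3]
After line 2 (append adds [80] as single element): lst = [25, 14, 3, 3, [80]]
After line 3 (extend unpacks [46], adds 46): lst = [25, 14, 3, 3, [80], 46]
After line 4: result = len(lst) = 6

6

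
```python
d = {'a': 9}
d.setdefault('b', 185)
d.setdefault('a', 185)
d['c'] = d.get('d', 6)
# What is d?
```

After line 1: d = {'a': 9}
After line 2 (setdefault adds 'b'=185): d = {'a': 9, 'b': 185}
After line 3 (setdefault 'a' no-op, already exists): d = {'a': 9, 'b': 185}
After line 4 (get('d', 6) returns default since 'd' not in d): d = {'a': 9, 'b': 185, 'c': 6}

{'a': 9, 'b': 185, 'c': 6}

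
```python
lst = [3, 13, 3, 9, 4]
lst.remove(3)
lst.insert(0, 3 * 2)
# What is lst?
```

After line 1: lst = [3, 13, 3, 9, 4]
After line 2 (remove first 3): lst = [13, 3, 9, 4]
After line 3 (insert 6 at index 0): lst = [6, 13, 3, 9, 4]

[6, 13, 3, 9, 4]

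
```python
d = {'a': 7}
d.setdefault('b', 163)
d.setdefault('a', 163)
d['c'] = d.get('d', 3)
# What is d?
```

After line 1: d = {'a': 7}
After line 2 (setdefault adds 'b'=163): d = {'a': 7, 'b': 163}
After line 3 (setdefault 'a' no-op, already exists): d = {'a': 7, 'b': 163}
After line 4 (get('d', 3) returns default since 'd' not in d): d = {'a': 7, 'b': 163, 'c': 3}

{'a': 7, 'b': 163, 'c': 3}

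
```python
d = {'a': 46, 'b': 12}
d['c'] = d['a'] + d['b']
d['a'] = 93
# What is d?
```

After line 1: d = {'a': 46, 'b': 12}
After line 2 (d['c'] = 46 + 12): d = {'a': 46, 'b': 12, 'c': 58}
After line 3: d = {'a': 93, 'b': 12, 'c': 58}

{'a': 93, 'b': 12, 'c': 58}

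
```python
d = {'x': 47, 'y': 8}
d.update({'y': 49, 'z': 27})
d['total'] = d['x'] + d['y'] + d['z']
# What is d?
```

After line 1: d = {'x': 47, 'y': 8}
After line 2 (y overwritten, z added): d = {'x': 47, 'y': 49, 'z': 27}
After line 3 (total = 47 + 49 + 27 = 123): d = {'x': 47, 'y': 49, 'z': 27, 'total': 123}

{'x': 47, 'y': 49, 'z': 27, 'total': 123}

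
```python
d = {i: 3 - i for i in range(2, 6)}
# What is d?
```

{2: 1, 3: 0, 4: -1, 5: -2}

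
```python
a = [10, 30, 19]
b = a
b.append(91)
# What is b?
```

After line 1: a = [10, 30, 19]
After line 2 (b = a is an alias, same object): a = [10, 30, 19], b = [10, 30, 19]
After line 3 (b.append mutates the shared list): a = [10, 30, 19, 91], b = [10, 30, 19, 91]

[10, 30, 19, 91]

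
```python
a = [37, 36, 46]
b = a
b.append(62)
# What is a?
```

After line 1: a = [37, 36, 46]
After line 2 (b = a is an alias, same object): a = [37, 36, 46], b = [37, 36, 46]
After line 3 (b.append mutates the shared list): a = [37, 36, 46, 62], b = [37, 36, 46, 62]

[37, 36, 46, 62]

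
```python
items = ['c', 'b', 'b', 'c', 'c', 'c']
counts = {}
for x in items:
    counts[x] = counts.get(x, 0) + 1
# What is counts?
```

Initial: counts = {}, items = ['c', 'b', 'b', 'c', 'c', 'c']
See 'c': counts = {'c': 1}
See 'b': counts = {'c': 1, 'b': 1}
See 'b': counts = {'c': 1, 'b': 2}
See 'c': counts = {'c': 2, 'b': 2}
See 'c': counts = {'c': 3, 'b': 2}
See 'c': counts = {'c': 4, 'b': 2}

{'c': 4, 'b': 2}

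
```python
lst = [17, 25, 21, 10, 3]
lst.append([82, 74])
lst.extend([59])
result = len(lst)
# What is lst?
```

After line 1: lst = [17, 25, 21, 10, 3]
After line 2 (append adds [82, 74] as single element): lst = [17, 25, 21, 10, 3, [82, 74]]
After line 3 (extend unpacks [59], adds 59): lst = [17, 25, 21, 10, 3, [82, 74], 59]
After line 4: result = len(lst) = 7

[17, 25, 21, 10, 3, [82, 74], 59]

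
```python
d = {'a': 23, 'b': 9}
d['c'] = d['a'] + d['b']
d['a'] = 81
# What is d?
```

After line 1: d = {'a': 23, 'b': 9}
After line 2 (d['c'] = 23 + 9): d = {'a': 23, 'b': 9, 'c': 32}
After line 3: d = {'a': 81, 'b': 9, 'c': 32}

{'a': 81, 'b': 9, 'c': 32}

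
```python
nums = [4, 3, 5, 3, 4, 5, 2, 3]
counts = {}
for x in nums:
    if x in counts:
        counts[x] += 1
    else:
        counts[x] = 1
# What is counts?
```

Initial: counts = {}, nums = [4, 3, 5, 3, 4, 5, 2, 3]
See 4: counts = {4: 1}
See 3: counts = {4: 1, 3: 1}
See 5: counts = {4: 1, 3: 1, 5: 1}
See 3: counts = {4: 1, 3: 2, 5: 1}
See 4: counts = {4: 2, 3: 2, 5: 1}
See 5: counts = {4: 2, 3: 2, 5: 2}
See 2: counts = {4: 2, 3: 2, 5: 2, 2: 1}
See 3: counts = {4: 2, 3: 3, 5: 2, 2: 1}

{4: 2, 3: 3, 5: 2, 2: 1}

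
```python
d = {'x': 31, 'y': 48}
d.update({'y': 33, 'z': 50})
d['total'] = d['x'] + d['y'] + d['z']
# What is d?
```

After line 1: d = {'x': 31, 'y': 48}
After line 2 (y overwritten, z added): d = {'x': 31, 'y': 33, 'z': 50}
After line 3 (total = 31 + 33 + 50 = 114): d = {'x': 31, 'y': 33, 'z': 50, 'total': 114}

{'x': 31, 'y': 33, 'z': 50, 'total': 114}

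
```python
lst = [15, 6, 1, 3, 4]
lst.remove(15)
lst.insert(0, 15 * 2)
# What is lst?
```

After line 1: lst = [15, 6, 1, 3, 4]
After line 2 (remove first 15): lst = [6, 1, 3, 4]
After line 3 (insert 30 at index 0): lst = [30, 6, 1, 3, 4]

[30, 6, 1, 3, 4]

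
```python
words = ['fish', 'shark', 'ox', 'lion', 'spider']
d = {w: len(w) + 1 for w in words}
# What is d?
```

{'fish': 5, 'shark': 6, 'ox': 3, 'lion': 5, 'spider': 7}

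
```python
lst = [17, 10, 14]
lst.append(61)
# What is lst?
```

[17, 10, 14, 61]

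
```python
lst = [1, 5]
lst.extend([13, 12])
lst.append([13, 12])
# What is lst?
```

After line 1: lst = [1, 5]
After line 2 (extend unpacks [13, 12]): lst = [1, 5, 13, 12]
After line 3 (append adds [13, 12] as single element): lst = [1, 5, 13, 12, [13, 12]]

[1, 5, 13, 12, [13, 12]]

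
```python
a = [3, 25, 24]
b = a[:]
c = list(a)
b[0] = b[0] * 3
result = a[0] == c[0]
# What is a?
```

After line 1: a = [3, 25, 24]
After line 2 (b = a[:], copy): a = [3, 25, 24], b = [3, 25, 24]
After line 3 (c = list(a) is a copy, new object): c = [3, 25, 24]
After line 4 (b[0] = 3 * 3 = 9; only b mutates (copy)): a = [3, 25, 24], b = [9, 25, 24], c = [3, 25, 24]
After line 5 (a[0] = 3, c[0] = 3; result = True)

[3, 25, 24]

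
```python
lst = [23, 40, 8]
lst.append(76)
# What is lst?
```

[23, 40, 8, 76]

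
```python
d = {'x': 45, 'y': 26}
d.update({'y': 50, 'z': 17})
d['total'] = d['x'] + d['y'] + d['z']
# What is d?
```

After line 1: d = {'x': 45, 'y': 26}
After line 2 (y overwritten, z added): d = {'x': 45, 'y': 50, 'z': 17}
After line 3 (total = 45 + 50 + 17 = 112): d = {'x': 45, 'y': 50, 'z': 17, 'total': 112}

{'x': 45, 'y': 50, 'z': 17, 'total': 112}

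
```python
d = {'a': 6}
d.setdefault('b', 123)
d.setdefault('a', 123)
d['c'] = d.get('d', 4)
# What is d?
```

After line 1: d = {'a': 6}
After line 2 (setdefault adds 'b'=123): d = {'a': 6, 'b': 123}
After line 3 (setdefault 'a' no-op, already exists): d = {'a': 6, 'b': 123}
After line 4 (get('d', 4) returns default since 'd' not in d): d = {'a': 6, 'b': 123, 'c': 4}

{'a': 6, 'b': 123, 'c': 4}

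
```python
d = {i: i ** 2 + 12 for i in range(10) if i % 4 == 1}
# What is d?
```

{1: 13, 5: 37, 9: 93}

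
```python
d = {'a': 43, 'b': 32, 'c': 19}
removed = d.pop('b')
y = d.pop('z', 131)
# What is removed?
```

After line 1: d = {'a': 43, 'b': 32, 'c': 19}
After line 2 (pop 'b' returns 32): d = {'a': 43, 'c': 19}, removed = 32
After line 3 (pop 'z' missing, returns default 131): d = {'a': 43, 'c': 19}, y = 131

32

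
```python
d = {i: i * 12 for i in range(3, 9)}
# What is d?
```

{3: 36, 4: 48, 5: 60, 6: 72, 7: 84, 8: 96}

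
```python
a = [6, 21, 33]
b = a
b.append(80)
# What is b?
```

After line 1: a = [6, 21, 33]
After line 2 (b = a is an alias, same object): a = [6, 21, 33], b = [6, 21, 33]
After line 3 (b.append mutates the shared list): a = [6, 21, 33, 80], b = [6, 21, 33, 80]

[6, 21, 33, 80]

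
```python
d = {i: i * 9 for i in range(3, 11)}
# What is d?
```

{3: 27, 4: 36, 5: 45, 6: 54, 7: 63, 8: 72, 9: 81, 10: 90}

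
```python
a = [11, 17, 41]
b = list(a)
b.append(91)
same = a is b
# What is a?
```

After line 1: a = [11, 17, 41]
After line 2 (b = list(a) is a shallow copy, new object): a = [11, 17, 41], b = [11, 17, 41]
After line 3 (append only mutates b): a = [11, 17, 41], b = [11, 17, 41, 91]
After line 4 (same = a is b; different objects -> False): same = False

[11, 17, 41]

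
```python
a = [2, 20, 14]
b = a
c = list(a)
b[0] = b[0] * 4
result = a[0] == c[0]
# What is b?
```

After line 1: a = [2, 20, 14]
After line 2 (b = a, alias): a = [2, 20, 14], b = [2, 20, 14]
After line 3 (c = list(a) is a copy, new object): c = [2, 20, 14]
After line 4 (b[0] = 2 * 4 = 8; mutates shared a/b): a = b = [8, 20, 14], c = [2, 20, 14]
After line 5 (a[0] = 8, c[0] = 2; result = False)

[8, 20, 14]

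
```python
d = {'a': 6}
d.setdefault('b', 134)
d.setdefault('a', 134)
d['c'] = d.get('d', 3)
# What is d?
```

After line 1: d = {'a': 6}
After line 2 (setdefault adds 'b'=134): d = {'a': 6, 'b': 134}
After line 3 (setdefault 'a' no-op, already exists): d = {'a': 6, 'b': 134}
After line 4 (get('d', 3) returns default since 'd' not in d): d = {'a': 6, 'b': 134, 'c': 3}

{'a': 6, 'b': 134, 'c': 3}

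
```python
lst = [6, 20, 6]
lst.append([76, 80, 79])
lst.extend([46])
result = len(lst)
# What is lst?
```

After line 1: lst = [6, 20, 6]
After line 2 (append adds [76, 80, 79] as single element): lst = [6, 20, 6, [76, 80, 79]]
After line 3 (extend unpacks [46], adds 46): lst = [6, 20, 6, [76, 80, 79], 46]
After line 4: result = len(lst) = 5

[6, 20, 6, [76, 80, 79], 46]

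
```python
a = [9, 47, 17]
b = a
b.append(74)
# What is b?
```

After line 1: a = [9, 47, 17]
After line 2 (b = a is an alias, same object): a = [9, 47, 17], b = [9, 47, 17]
After line 3 (b.append mutates the shared list): a = [9, 47, 17, 74], b = [9, 47, 17, 74]

[9, 47, 17, 74]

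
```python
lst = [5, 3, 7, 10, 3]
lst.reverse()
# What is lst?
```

[3, 10, 7, 3, 5]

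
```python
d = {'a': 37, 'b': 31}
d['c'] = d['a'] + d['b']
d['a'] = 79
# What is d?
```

After line 1: d = {'a': 37, 'b': 31}
After line 2 (d['c'] = 37 + 31): d = {'a': 37, 'b': 31, 'c': 68}
After line 3: d = {'a': 79, 'b': 31, 'c': 68}

{'a': 79, 'b': 31, 'c': 68}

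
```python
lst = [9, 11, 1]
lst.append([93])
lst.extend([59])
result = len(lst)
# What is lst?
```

After line 1: lst = [9, 11, 1]
After line 2 (append adds [93] as single element): lst = [9, 11, 1, [93]]
After line 3 (extend unpacks [59], adds 59): lst = [9, 11, 1, [93], 59]
After line 4: result = len(lst) = 5

[9, 11, 1, [93], 59]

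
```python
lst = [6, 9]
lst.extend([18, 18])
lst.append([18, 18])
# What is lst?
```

After line 1: lst = [6, 9]
After line 2 (extend unpacks [18, 18]): lst = [6, 9, 18, 18]
After line 3 (append adds [18, 18] as single element): lst = [6, 9, 18, 18, [18, 18]]

[6, 9, 18, 18, [18, 18]]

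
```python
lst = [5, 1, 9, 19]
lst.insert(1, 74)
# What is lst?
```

[5, 74, 1, 9, 19]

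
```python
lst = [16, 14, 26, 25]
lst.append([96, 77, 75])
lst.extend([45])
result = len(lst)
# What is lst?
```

After line 1: lst = [16, 14, 26, 25]
After line 2 (append adds [96, 77, 75] as single element): lst = [16, 14, 26, 25, [96, 77, 75]]
After line 3 (extend unpacks [45], adds 45): lst = [16, 14, 26, 25, [96, 77, 75], 45]
After line 4: result = len(lst) = 6

[16, 14, 26, 25, [96, 77, 75], 45]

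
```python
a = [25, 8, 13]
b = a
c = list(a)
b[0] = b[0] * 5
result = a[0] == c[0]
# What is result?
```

After line 1: a = [25, 8, 13]
After line 2 (b = a, alias): a = [25, 8, 13], b = [25, 8, 13]
After line 3 (c = list(a) is a copy, new object): c = [25, 8, 13]
After line 4 (b[0] = 25 * 5 = 125; mutates shared a/b): a = b = [125, 8, 13], c = [25, 8, 13]
After line 5 (a[0] = 125, c[0] = 25; result = False)

False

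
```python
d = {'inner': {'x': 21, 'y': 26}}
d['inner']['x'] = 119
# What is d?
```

After line 1: d = {'inner': {'x': 21, 'y': 26}}
After line 2 (inner x overwritten): d = {'inner': {'x': 119, 'y': 26}}

{'inner': {'x': 119, 'y': 26}}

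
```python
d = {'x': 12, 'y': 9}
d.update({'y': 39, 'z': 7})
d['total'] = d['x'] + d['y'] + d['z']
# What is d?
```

After line 1: d = {'x': 12, 'y': 9}
After line 2 (y overwritten, z added): d = {'x': 12, 'y': 39, 'z': 7}
After line 3 (total = 12 + 39 + 7 = 58): d = {'x': 12, 'y': 39, 'z': 7, 'total': 58}

{'x': 12, 'y': 39, 'z': 7, 'total': 58}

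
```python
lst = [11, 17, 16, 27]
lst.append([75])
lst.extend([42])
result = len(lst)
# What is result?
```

After line 1: lst = [11, 17, 16, 27]
After line 2 (append adds [75] as single element): lst = [11, 17, 16, 27, [75]]
After line 3 (extend unpacks [42], adds 42): lst = [11, 17, 16, 27, [75], 42]
After line 4: result = len(lst) = 6

6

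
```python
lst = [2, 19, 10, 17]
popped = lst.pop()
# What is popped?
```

17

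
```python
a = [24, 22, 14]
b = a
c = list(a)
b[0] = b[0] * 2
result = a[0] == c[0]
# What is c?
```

After line 1: a = [24, 22, 14]
After line 2 (b = a, alias): a = [24, 22, 14], b = [24, 22, 14]
After line 3 (c = list(a) is a copy, new object): c = [24, 22, 14]
After line 4 (b[0] = 24 * 2 = 48; mutates shared a/b): a = b = [48, 22, 14], c = [24, 22, 14]
After line 5 (a[0] = 48, c[0] = 24; result = False)

[24, 22, 14]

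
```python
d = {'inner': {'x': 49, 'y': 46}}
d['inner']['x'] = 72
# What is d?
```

After line 1: d = {'inner': {'x': 49, 'y': 46}}
After line 2 (inner x overwritten): d = {'inner': {'x': 72, 'y': 46}}

{'inner': {'x': 72, 'y': 46}}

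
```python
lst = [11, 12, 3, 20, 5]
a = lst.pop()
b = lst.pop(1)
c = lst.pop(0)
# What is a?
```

After line 1: lst = [11, 12, 3, 20, 5]
After line 2 (pop() -> a = 5): lst = [11, 12, 3, 20]
After line 3 (pop(1) -> b = 12): lst = [11, 3, 20]
After line 4 (pop(0) -> c = 11): lst = [3, 20]

5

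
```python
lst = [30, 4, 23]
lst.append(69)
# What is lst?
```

[30, 4, 23, 69]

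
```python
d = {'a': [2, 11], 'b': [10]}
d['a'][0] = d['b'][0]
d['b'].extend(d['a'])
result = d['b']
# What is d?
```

After line 1: d = {'a': [2, 11], 'b': [10]}
After line 2 (a[0] = b[0] = 10): d = {'a': [10, 11], 'b': [10]}
After line 3 (b.extend(a) appends [10, 11]): d = {'a': [10, 11], 'b': [10, 10, 11]}
After line 4: result = d['b'] = [10, 10, 11]

{'a': [10, 11], 'b': [10, 10, 11]}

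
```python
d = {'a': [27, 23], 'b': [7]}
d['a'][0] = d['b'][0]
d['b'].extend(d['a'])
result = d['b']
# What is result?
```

After line 1: d = {'a': [27, 23], 'b': [7]}
After line 2 (a[0] = b[0] = 7): d = {'a': [7, 23], 'b': [7]}
After line 3 (b.extend(a) appends [7, 23]): d = {'a': [7, 23], 'b': [7, 7, 23]}
After line 4: result = d['b'] = [7, 7, 23]

[7, 7, 23]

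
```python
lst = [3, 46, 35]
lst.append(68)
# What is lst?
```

[3, 46, 35, 68]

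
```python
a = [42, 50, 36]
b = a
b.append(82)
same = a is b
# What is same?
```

After line 1: a = [42, 50, 36]
After line 2 (b = a is an alias, same object): a = [42, 50, 36], b = [42, 50, 36]
After line 3 (b.append mutates the shared list): a = [42, 50, 36, 82], b = [42, 50, 36, 82]
After line 4 (same = a is b; same object -> True): same = True

True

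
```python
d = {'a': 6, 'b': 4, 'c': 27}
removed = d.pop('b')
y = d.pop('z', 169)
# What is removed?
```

After line 1: d = {'a': 6, 'b': 4, 'c': 27}
After line 2 (pop 'b' returns 4): d = {'a': 6, 'c': 27}, removed = 4
After line 3 (pop 'z' missing, returns default 169): d = {'a': 6, 'c': 27}, y = 169

4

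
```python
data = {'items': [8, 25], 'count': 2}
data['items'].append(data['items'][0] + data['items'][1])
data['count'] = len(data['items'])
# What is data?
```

After line 1: data = {'items': [8, 25], 'count': 2}
After line 2 (append 8 + 25 = 33): data = {'items': [8, 25, 33], 'count': 2}
After line 3 (count = len(items) = 3): data = {'items': [8, 25, 33], 'count': 3}

{'items': [8, 25, 33], 'count': 3}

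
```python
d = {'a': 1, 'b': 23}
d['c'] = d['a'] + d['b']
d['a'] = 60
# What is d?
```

After line 1: d = {'a': 1, 'b': 23}
After line 2 (d['c'] = 1 + 23): d = {'a': 1, 'b': 23, 'c': 24}
After line 3: d = {'a': 60, 'b': 23, 'c': 24}

{'a': 60, 'b': 23, 'c': 24}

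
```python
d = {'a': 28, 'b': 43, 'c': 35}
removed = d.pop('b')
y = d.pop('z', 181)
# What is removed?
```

After line 1: d = {'a': 28, 'b': 43, 'c': 35}
After line 2 (pop 'b' returns 43): d = {'a': 28, 'c': 35}, removed = 43
After line 3 (pop 'z' missing, returns default 181): d = {'a': 28, 'c': 35}, y = 181

43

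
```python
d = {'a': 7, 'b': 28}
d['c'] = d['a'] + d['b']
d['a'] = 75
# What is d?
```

After line 1: d = {'a': 7, 'b': 28}
After line 2 (d['c'] = 7 + 28): d = {'a': 7, 'b': 28, 'c': 35}
After line 3: d = {'a': 75, 'b': 28, 'c': 35}

{'a': 75, 'b': 28, 'c': 35}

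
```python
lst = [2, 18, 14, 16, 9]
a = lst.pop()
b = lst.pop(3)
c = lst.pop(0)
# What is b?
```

After line 1: lst = [2, 18, 14, 16, 9]
After line 2 (pop() -> a = 9): lst = [2, 18, 14, 16]
After line 3 (pop(3) -> b = 16): lst = [2, 18, 14]
After line 4 (pop(0) -> c = 2): lst = [18, 14]

16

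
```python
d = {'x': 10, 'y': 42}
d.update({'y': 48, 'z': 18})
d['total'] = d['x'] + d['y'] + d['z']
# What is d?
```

After line 1: d = {'x': 10, 'y': 42}
After line 2 (y overwritten, z added): d = {'x': 10, 'y': 48, 'z': 18}
After line 3 (total = 10 + 48 + 18 = 76): d = {'x': 10, 'y': 48, 'z': 18, 'total': 76}

{'x': 10, 'y': 48, 'z': 18, 'total': 76}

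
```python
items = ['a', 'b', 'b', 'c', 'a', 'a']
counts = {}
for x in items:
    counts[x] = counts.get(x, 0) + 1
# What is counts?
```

Initial: counts = {}, items = ['a', 'b', 'b', 'c', 'a', 'a']
See 'a': counts = {'a': 1}
See 'b': counts = {'a': 1, 'b': 1}
See 'b': counts = {'a': 1, 'b': 2}
See 'c': counts = {'a': 1, 'b': 2, 'c': 1}
See 'a': counts = {'a': 2, 'b': 2, 'c': 1}
See 'a': counts = {'a': 3, 'b': 2, 'c': 1}

{'a': 3, 'b': 2, 'c': 1}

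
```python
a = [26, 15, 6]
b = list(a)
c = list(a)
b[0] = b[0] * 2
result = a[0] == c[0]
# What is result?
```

After line 1: a = [26, 15, 6]
After line 2 (b = list(a), copy): a = [26, 15, 6], b = [26, 15, 6]
After line 3 (c = list(a) is a copy, new object): c = [26, 15, 6]
After line 4 (b[0] = 26 * 2 = 52; only b mutates (copy)): a = [26, 15, 6], b = [52, 15, 6], c = [26, 15, 6]
After line 5 (a[0] = 26, c[0] = 26; result = True)

True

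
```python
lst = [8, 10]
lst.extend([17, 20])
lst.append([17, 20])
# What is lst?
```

After line 1: lst = [8, 10]
After line 2 (extend unpacks [17, 20]): lst = [8, 10, 17, 20]
After line 3 (append adds [17, 20] as single element): lst = [8, 10, 17, 20, [17, 20]]

[8, 10, 17, 20, [17, 20]]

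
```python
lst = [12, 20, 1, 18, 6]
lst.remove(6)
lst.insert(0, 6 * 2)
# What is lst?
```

After line 1: lst = [12, 20, 1, 18, 6]
After line 2 (remove first 6): lst = [12, 20, 1, 18]
After line 3 (insert 12 at index 0): lst = [12, 12, 20, 1, 18]

[12, 12, 20, 1, 18]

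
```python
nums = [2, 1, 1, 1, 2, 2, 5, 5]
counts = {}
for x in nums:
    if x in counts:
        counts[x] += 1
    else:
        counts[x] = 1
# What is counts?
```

Initial: counts = {}, nums = [2, 1, 1, 1, 2, 2, 5, 5]
See 2: counts = {2: 1}
See 1: counts = {2: 1, 1: 1}
See 1: counts = {2: 1, 1: 2}
See 1: counts = {2: 1, 1: 3}
See 2: counts = {2: 2, 1: 3}
See 2: counts = {2: 3, 1: 3}
See 5: counts = {2: 3, 1: 3, 5: 1}
See 5: counts = {2: 3, 1: 3, 5: 2}

{2: 3, 1: 3, 5: 2}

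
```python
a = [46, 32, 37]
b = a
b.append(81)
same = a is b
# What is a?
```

After line 1: a = [46, 32, 37]
After line 2 (b = a is an alias, same object): a = [46, 32, 37], b = [46, 32, 37]
After line 3 (b.append mutates the shared list): a = [46, 32, 37, 81], b = [46, 32, 37, 81]
After line 4 (same = a is b; same object -> True): same = True

[46, 32, 37, 81]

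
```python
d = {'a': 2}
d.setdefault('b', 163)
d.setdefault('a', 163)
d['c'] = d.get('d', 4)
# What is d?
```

After line 1: d = {'a': 2}
After line 2 (setdefault adds 'b'=163): d = {'a': 2, 'b': 163}
After line 3 (setdefault 'a' no-op, already exists): d = {'a': 2, 'b': 163}
After line 4 (get('d', 4) returns default since 'd' not in d): d = {'a': 2, 'b': 163, 'c': 4}

{'a': 2, 'b': 163, 'c': 4}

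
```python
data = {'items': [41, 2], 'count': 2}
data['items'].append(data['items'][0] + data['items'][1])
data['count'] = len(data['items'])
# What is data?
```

After line 1: data = {'items': [41, 2], 'count': 2}
After line 2 (append 41 + 2 = 43): data = {'items': [41, 2, 43], 'count': 2}
After line 3 (count = len(items) = 3): data = {'items': [41, 2, 43], 'count': 3}

{'items': [41, 2, 43], 'count': 3}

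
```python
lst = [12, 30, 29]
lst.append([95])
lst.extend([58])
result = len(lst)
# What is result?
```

After line 1: lst = [12, 30, 29]
After line 2 (append adds [95] as single element): lst = [12, 30, 29, [95]]
After line 3 (extend unpacks [58], adds 58): lst = [12, 30, 29, [95], 58]
After line 4: result = len(lst) = 5

5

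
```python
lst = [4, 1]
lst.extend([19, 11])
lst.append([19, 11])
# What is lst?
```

After line 1: lst = [4, 1]
After line 2 (extend unpacks [19, 11]): lst = [4, 1, 19, 11]
After line 3 (append adds [19, 11] as single element): lst = [4, 1, 19, 11, [19, 11]]

[4, 1, 19, 11, [19, 11]]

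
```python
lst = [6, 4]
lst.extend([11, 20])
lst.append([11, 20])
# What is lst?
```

After line 1: lst = [6, 4]
After line 2 (extend unpacks [11, 20]): lst = [6, 4, 11, 20]
After line 3 (append adds [11, 20] as single element): lst = [6, 4, 11, 20, [11, 20]]

[6, 4, 11, 20, [11, 20]]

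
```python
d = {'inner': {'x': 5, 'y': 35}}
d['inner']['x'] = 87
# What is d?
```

After line 1: d = {'inner': {'x': 5, 'y': 35}}
After line 2 (inner x overwritten): d = {'inner': {'x': 87, 'y': 35}}

{'inner': {'x': 87, 'y': 35}}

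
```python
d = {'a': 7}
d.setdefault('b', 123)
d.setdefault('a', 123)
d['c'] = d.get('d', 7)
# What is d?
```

After line 1: d = {'a': 7}
After line 2 (setdefault adds 'b'=123): d = {'a': 7, 'b': 123}
After line 3 (setdefault 'a' no-op, already exists): d = {'a': 7, 'b': 123}
After line 4 (get('d', 7) returns default since 'd' not in d): d = {'a': 7, 'b': 123, 'c': 7}

{'a': 7, 'b': 123, 'c': 7}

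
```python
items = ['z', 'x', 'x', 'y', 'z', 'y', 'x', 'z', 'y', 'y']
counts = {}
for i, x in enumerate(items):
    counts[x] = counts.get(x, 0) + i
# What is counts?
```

Initial: counts = {}, items = ['z', 'x', 'x', 'y', 'z', 'y', 'x', 'z', 'y', 'y']
i=0, x='z': counts = {'z': 0}
i=1, x='x': counts = {'z': 0, 'x': 1}
i=2, x='x': counts = {'z': 0, 'x': 3}
i=3, x='y': counts = {'z': 0, 'x': 3, 'y': 3}
i=4, x='z': counts = {'z': 4, 'x': 3, 'y': 3}
i=5, x='y': counts = {'z': 4, 'x': 3, 'y': 8}
i=6, x='x': counts = {'z': 4, 'x': 9, 'y': 8}
i=7, x='z': counts = {'z': 11, 'x': 9, 'y': 8}
i=8, x='y': counts = {'z': 11, 'x': 9, 'y': 16}
i=9, x='y': counts = {'z': 11, 'x': 9, 'y': 25}

{'z': 11, 'x': 9, 'y': 25}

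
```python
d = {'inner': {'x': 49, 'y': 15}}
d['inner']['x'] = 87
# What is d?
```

After line 1: d = {'inner': {'x': 49, 'y': 15}}
After line 2 (inner x overwritten): d = {'inner': {'x': 87, 'y': 15}}

{'inner': {'x': 87, 'y': 15}}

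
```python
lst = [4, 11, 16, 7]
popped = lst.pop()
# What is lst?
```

[4, 11, 16]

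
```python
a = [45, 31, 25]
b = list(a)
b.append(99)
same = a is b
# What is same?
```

After line 1: a = [45, 31, 25]
After line 2 (b = list(a) is a shallow copy, new object): a = [45, 31, 25], b = [45, 31, 25]
After line 3 (append only mutates b): a = [45, 31, 25], b = [45, 31, 25, 99]
After line 4 (same = a is b; different objects -> False): same = False

False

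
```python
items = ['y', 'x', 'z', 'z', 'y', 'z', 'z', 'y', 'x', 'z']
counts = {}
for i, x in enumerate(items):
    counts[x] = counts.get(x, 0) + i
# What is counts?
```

Initial: counts = {}, items = ['y', 'x', 'z', 'z', 'y', 'z', 'z', 'y', 'x', 'z']
i=0, x='y': counts = {'y': 0}
i=1, x='x': counts = {'y': 0, 'x': 1}
i=2, x='z': counts = {'y': 0, 'x': 1, 'z': 2}
i=3, x='z': counts = {'y': 0, 'x': 1, 'z': 5}
i=4, x='y': counts = {'y': 4, 'x': 1, 'z': 5}
i=5, x='z': counts = {'y': 4, 'x': 1, 'z': 10}
i=6, x='z': counts = {'y': 4, 'x': 1, 'z': 16}
i=7, x='y': counts = {'y': 11, 'x': 1, 'z': 16}
i=8, x='x': counts = {'y': 11, 'x': 9, 'z': 16}
i=9, x='z': counts = {'y': 11, 'x': 9, 'z': 25}

{'y': 11, 'x': 9, 'z': 25}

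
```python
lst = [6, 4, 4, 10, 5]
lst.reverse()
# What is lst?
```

[5, 10, 4, 4, 6]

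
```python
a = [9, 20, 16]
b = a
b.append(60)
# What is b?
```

After line 1: a = [9, 20, 16]
After line 2 (b = a is an alias, same object): a = [9, 20, 16], b = [9, 20, 16]
After line 3 (b.append mutates the shared list): a = [9, 20, 16, 60], b = [9, 20, 16, 60]

[9, 20, 16, 60]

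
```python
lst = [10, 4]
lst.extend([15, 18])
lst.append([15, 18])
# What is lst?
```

After line 1: lst = [10, 4]
After line 2 (extend unpacks [15, 18]): lst = [10, 4, 15, 18]
After line 3 (append adds [15, 18] as single element): lst = [10, 4, 15, 18, [15, 18]]

[10, 4, 15, 18, [15, 18]]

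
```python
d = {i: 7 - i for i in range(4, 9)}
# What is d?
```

{4: 3, 5: 2, 6: 1, 7: 0, 8: -1}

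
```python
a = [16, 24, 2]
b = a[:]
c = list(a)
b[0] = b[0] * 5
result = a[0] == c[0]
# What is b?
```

After line 1: a = [16, 24, 2]
After line 2 (b = a[:], copy): a = [16, 24, 2], b = [16, 24, 2]
After line 3 (c = list(a) is a copy, new object): c = [16, 24, 2]
After line 4 (b[0] = 16 * 5 = 80; only b mutates (copy)): a = [16, 24, 2], b = [80, 24, 2], c = [16, 24, 2]
After line 5 (a[0] = 16, c[0] = 16; result = True)

[80, 24, 2]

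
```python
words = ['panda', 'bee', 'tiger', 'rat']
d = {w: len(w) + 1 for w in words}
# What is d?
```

{'panda': 6, 'bee': 4, 'tiger': 6, 'rat': 4}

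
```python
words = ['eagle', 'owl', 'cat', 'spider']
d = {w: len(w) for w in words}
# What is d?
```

{'eagle': 5, 'owl': 3, 'cat': 3, 'spider': 6}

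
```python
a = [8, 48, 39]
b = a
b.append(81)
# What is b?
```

After line 1: a = [8, 48, 39]
After line 2 (b = a is an alias, same object): a = [8, 48, 39], b = [8, 48, 39]
After line 3 (b.append mutates the shared list): a = [8, 48, 39, 81], b = [8, 48, 39, 81]

[8, 48, 39, 81]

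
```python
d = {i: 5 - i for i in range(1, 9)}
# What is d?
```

{1: 4, 2: 3, 3: 2, 4: 1, 5: 0, 6: -1, 7: -2, 8: -3}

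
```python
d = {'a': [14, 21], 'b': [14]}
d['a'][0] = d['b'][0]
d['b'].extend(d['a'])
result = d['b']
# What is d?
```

After line 1: d = {'a': [14, 21], 'b': [14]}
After line 2 (a[0] = b[0] = 14): d = {'a': [14, 21], 'b': [14]}
After line 3 (b.extend(a) appends [14, 21]): d = {'a': [14, 21], 'b': [14, 14, 21]}
After line 4: result = d['b'] = [14, 14, 21]

{'a': [14, 21], 'b': [14, 14, 21]}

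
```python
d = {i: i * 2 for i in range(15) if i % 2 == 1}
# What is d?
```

{1: 2, 3: 6, 5: 10, 7: 14, 9: 18, 11: 22, 13: 26}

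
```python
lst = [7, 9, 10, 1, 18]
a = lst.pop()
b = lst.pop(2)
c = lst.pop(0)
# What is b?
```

After line 1: lst = [7, 9, 10, 1, 18]
After line 2 (pop() -> a = 18): lst = [7, 9, 10, 1]
After line 3 (pop(2) -> b = 10): lst = [7, 9, 1]
After line 4 (pop(0) -> c = 7): lst = [9, 1]

10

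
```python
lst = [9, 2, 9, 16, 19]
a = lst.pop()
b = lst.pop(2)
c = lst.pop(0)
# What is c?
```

After line 1: lst = [9, 2, 9, 16, 19]
After line 2 (pop() -> a = 19): lst = [9, 2, 9, 16]
After line 3 (pop(2) -> b = 9): lst = [9, 2, 16]
After line 4 (pop(0) -> c = 9): lst = [2, 16]

9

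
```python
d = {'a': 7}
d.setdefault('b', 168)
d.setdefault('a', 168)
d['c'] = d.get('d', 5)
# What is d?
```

After line 1: d = {'a': 7}
After line 2 (setdefault adds 'b'=168): d = {'a': 7, 'b': 168}
After line 3 (setdefault 'a' no-op, already exists): d = {'a': 7, 'b': 168}
After line 4 (get('d', 5) returns default since 'd' not in d): d = {'a': 7, 'b': 168, 'c': 5}

{'a': 7, 'b': 168, 'c': 5}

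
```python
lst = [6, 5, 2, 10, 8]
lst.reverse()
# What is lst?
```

[8, 10, 2, 5, 6]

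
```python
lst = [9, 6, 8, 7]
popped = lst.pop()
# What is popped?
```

7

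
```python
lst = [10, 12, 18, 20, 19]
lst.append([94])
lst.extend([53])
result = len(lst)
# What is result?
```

After line 1: lst = [10, 12, 18, 20, 19]
After line 2 (append adds [94] as single element): lst = [10, 12, 18, 20, 19, [94]]
After line 3 (extend unpacks [53], adds 53): lst = [10, 12, 18, 20, 19, [94], 53]
After line 4: result = len(lst) = 7

7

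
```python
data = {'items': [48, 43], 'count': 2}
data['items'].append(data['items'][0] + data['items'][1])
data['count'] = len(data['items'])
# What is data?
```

After line 1: data = {'items': [48, 43], 'count': 2}
After line 2 (append 48 + 43 = 91): data = {'items': [48, 43, 91], 'count': 2}
After line 3 (count = len(items) = 3): data = {'items': [48, 43, 91], 'count': 3}

{'items': [48, 43, 91], 'count': 3}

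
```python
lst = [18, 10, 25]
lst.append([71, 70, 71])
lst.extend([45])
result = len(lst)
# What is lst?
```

After line 1: lst = [18, 10, 25]
After line 2 (append adds [71, 70, 71] as single element): lst = [18, 10, 25, [71, 70, 71]]
After line 3 (extend unpacks [45], adds 45): lst = [18, 10, 25, [71, 70, 71], 45]
After line 4: result = len(lst) = 5

[18, 10, 25, [71, 70, 71], 45]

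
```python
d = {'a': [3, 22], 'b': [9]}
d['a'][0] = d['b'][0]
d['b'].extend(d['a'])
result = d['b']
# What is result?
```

After line 1: d = {'a': [3, 22], 'b': [9]}
After line 2 (a[0] = b[0] = 9): d = {'a': [9, 22], 'b': [9]}
After line 3 (b.extend(a) appends [9, 22]): d = {'a': [9, 22], 'b': [9, 9, 22]}
After line 4: result = d['b'] = [9, 9, 22]

[9, 9, 22]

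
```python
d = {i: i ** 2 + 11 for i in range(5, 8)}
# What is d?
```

{5: 36, 6: 47, 7: 60}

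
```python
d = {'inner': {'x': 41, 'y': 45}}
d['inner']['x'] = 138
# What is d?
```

After line 1: d = {'inner': {'x': 41, 'y': 45}}
After line 2 (inner x overwritten): d = {'inner': {'x': 138, 'y': 45}}

{'inner': {'x': 138, 'y': 45}}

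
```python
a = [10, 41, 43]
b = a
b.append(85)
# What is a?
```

After line 1: a = [10, 41, 43]
After line 2 (b = a is an alias, same object): a = [10, 41, 43], b = [10, 41, 43]
After line 3 (b.append mutates the shared list): a = [10, 41, 43, 85], b = [10, 41, 43, 85]

[10, 41, 43, 85]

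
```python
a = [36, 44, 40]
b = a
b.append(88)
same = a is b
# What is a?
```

After line 1: a = [36, 44, 40]
After line 2 (b = a is an alias, same object): a = [36, 44, 40], b = [36, 44, 40]
After line 3 (b.append mutates the shared list): a = [36, 44, 40, 88], b = [36, 44, 40, 88]
After line 4 (same = a is b; same object -> True): same = True

[36, 44, 40, 88]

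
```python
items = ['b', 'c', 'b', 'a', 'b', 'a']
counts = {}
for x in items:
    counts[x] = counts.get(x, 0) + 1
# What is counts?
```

Initial: counts = {}, items = ['b', 'c', 'b', 'a', 'b', 'a']
See 'b': counts = {'b': 1}
See 'c': counts = {'b': 1, 'c': 1}
See 'b': counts = {'b': 2, 'c': 1}
See 'a': counts = {'b': 2, 'c': 1, 'a': 1}
See 'b': counts = {'b': 3, 'c': 1, 'a': 1}
See 'a': counts = {'b': 3, 'c': 1, 'a': 2}

{'b': 3, 'c': 1, 'a': 2}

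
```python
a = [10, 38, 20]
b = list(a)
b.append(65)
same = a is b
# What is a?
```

After line 1: a = [10, 38, 20]
After line 2 (b = list(a) is a shallow copy, new object): a = [10, 38, 20], b = [10, 38, 20]
After line 3 (append only mutates b): a = [10, 38, 20], b = [10, 38, 20, 65]
After line 4 (same = a is b; different objects -> False): same = False

[10, 38, 20]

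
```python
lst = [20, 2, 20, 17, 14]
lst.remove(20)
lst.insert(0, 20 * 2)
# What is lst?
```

After line 1: lst = [20, 2, 20, 17, 14]
After line 2 (remove first 20): lst = [2, 20, 17, 14]
After line 3 (insert 40 at index 0): lst = [40, 2, 20, 17, 14]

[40, 2, 20, 17, 14]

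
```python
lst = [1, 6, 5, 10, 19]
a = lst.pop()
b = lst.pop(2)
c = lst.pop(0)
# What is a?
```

After line 1: lst = [1, 6, 5, 10, 19]
After line 2 (pop() -> a = 19): lst = [1, 6, 5, 10]
After line 3 (pop(2) -> b = 5): lst = [1, 6, 10]
After line 4 (pop(0) -> c = 1): lst = [6, 10]

19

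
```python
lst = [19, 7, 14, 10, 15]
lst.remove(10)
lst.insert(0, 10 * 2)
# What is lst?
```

After line 1: lst = [19, 7, 14, 10, 15]
After line 2 (remove first 10): lst = [19, 7, 14, 15]
After line 3 (insert 20 at index 0): lst = [20, 19, 7, 14, 15]

[20, 19, 7, 14, 15]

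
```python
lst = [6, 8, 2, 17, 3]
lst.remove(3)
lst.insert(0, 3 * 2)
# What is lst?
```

After line 1: lst = [6, 8, 2, 17, 3]
After line 2 (remove first 3): lst = [6, 8, 2, 17]
After line 3 (insert 6 at index 0): lst = [6, 6, 8, 2, 17]

[6, 6, 8, 2, 17]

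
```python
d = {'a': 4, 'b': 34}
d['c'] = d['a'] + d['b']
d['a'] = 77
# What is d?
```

After line 1: d = {'a': 4, 'b': 34}
After line 2 (d['c'] = 4 + 34): d = {'a': 4, 'b': 34, 'c': 38}
After line 3: d = {'a': 77, 'b': 34, 'c': 38}

{'a': 77, 'b': 34, 'c': 38}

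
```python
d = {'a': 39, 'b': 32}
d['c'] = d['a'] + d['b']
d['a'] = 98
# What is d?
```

After line 1: d = {'a': 39, 'b': 32}
After line 2 (d['c'] = 39 + 32): d = {'a': 39, 'b': 32, 'c': 71}
After line 3: d = {'a': 98, 'b': 32, 'c': 71}

{'a': 98, 'b': 32, 'c': 71}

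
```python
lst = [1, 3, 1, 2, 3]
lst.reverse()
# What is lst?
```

[3, 2, 1, 3, 1]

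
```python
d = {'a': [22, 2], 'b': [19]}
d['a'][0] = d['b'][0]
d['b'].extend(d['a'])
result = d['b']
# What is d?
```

After line 1: d = {'a': [22, 2], 'b': [19]}
After line 2 (a[0] = b[0] = 19): d = {'a': [19, 2], 'b': [19]}
After line 3 (b.extend(a) appends [19, 2]): d = {'a': [19, 2], 'b': [19, 19, 2]}
After line 4: result = d['b'] = [19, 19, 2]

{'a': [19, 2], 'b': [19, 19, 2]}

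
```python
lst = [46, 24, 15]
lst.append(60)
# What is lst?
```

[46, 24, 15, 60]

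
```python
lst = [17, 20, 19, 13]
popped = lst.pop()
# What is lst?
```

[17, 20, 19]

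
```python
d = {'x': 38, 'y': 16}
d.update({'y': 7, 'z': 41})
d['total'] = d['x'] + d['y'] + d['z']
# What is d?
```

After line 1: d = {'x': 38, 'y': 16}
After line 2 (y overwritten, z added): d = {'x': 38, 'y': 7, 'z': 41}
After line 3 (total = 38 + 7 + 41 = 86): d = {'x': 38, 'y': 7, 'z': 41, 'total': 86}

{'x': 38, 'y': 7, 'z': 41, 'total': 86}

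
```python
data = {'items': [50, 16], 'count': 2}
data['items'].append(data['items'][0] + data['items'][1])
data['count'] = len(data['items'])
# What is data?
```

After line 1: data = {'items': [50, 16], 'count': 2}
After line 2 (append 50 + 16 = 66): data = {'items': [50, 16, 66], 'count': 2}
After line 3 (count = len(items) = 3): data = {'items': [50, 16, 66], 'count': 3}

{'items': [50, 16, 66], 'count': 3}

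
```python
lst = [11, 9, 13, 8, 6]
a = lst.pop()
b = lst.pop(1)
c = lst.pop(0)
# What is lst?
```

After line 1: lst = [11, 9, 13, 8, 6]
After line 2 (pop() -> a = 6): lst = [11, 9, 13, 8]
After line 3 (pop(1) -> b = 9): lst = [11, 13, 8]
After line 4 (pop(0) -> c = 11): lst = [13, 8]

[13, 8]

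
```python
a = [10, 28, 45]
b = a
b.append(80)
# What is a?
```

After line 1: a = [10, 28, 45]
After line 2 (b = a is an alias, same object): a = [10, 28, 45], b = [10, 28, 45]
After line 3 (b.append mutates the shared list): a = [10, 28, 45, 80], b = [10, 28, 45, 80]

[10, 28, 45, 80]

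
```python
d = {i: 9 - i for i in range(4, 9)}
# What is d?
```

{4: 5, 5: 4, 6: 3, 7: 2, 8: 1}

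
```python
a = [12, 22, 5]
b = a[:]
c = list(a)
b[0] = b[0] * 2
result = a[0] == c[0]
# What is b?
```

After line 1: a = [12, 22, 5]
After line 2 (b = a[:], copy): a = [12, 22, 5], b = [12, 22, 5]
After line 3 (c = list(a) is a copy, new object): c = [12, 22, 5]
After line 4 (b[0] = 12 * 2 = 24; only b mutates (copy)): a = [12, 22, 5], b = [24, 22, 5], c = [12, 22, 5]
After line 5 (a[0] = 12, c[0] = 12; result = True)

[24, 22, 5]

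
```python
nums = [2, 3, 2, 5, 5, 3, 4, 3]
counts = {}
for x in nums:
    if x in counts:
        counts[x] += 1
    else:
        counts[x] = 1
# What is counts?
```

Initial: counts = {}, nums = [2, 3, 2, 5, 5, 3, 4, 3]
See 2: counts = {2: 1}
See 3: counts = {2: 1, 3: 1}
See 2: counts = {2: 2, 3: 1}
See 5: counts = {2: 2, 3: 1, 5: 1}
See 5: counts = {2: 2, 3: 1, 5: 2}
See 3: counts = {2: 2, 3: 2, 5: 2}
See 4: counts = {2: 2, 3: 2, 5: 2, 4: 1}
See 3: counts = {2: 2, 3: 3, 5: 2, 4: 1}

{2: 2, 3: 3, 5: 2, 4: 1}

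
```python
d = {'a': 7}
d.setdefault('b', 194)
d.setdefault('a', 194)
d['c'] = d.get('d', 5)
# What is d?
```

After line 1: d = {'a': 7}
After line 2 (setdefault adds 'b'=194): d = {'a': 7, 'b': 194}
After line 3 (setdefault 'a' no-op, already exists): d = {'a': 7, 'b': 194}
After line 4 (get('d', 5) returns default since 'd' not in d): d = {'a': 7, 'b': 194, 'c': 5}

{'a': 7, 'b': 194, 'c': 5}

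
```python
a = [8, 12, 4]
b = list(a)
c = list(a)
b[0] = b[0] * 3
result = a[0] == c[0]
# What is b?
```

After line 1: a = [8, 12, 4]
After line 2 (b = list(a), copy): a = [8, 12, 4], b = [8, 12, 4]
After line 3 (c = list(a) is a copy, new object): c = [8, 12, 4]
After line 4 (b[0] = 8 * 3 = 24; only b mutates (copy)): a = [8, 12, 4], b = [24, 12, 4], c = [8, 12, 4]
After line 5 (a[0] = 8, c[0] = 8; result = True)

[24, 12, 4]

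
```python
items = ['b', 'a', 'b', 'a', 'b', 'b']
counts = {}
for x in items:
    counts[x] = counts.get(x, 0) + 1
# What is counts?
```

Initial: counts = {}, items = ['b', 'a', 'b', 'a', 'b', 'b']
See 'b': counts = {'b': 1}
See 'a': counts = {'b': 1, 'a': 1}
See 'b': counts = {'b': 2, 'a': 1}
See 'a': counts = {'b': 2, 'a': 2}
See 'b': counts = {'b': 3, 'a': 2}
See 'b': counts = {'b': 4, 'a': 2}

{'b': 4, 'a': 2}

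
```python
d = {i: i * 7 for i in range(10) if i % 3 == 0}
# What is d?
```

{0: 0, 3: 21, 6: 42, 9: 63}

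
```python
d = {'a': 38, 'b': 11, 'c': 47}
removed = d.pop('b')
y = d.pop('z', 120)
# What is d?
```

After line 1: d = {'a': 38, 'b': 11, 'c': 47}
After line 2 (pop 'b' returns 11): d = {'a': 38, 'c': 47}, removed = 11
After line 3 (pop 'z' missing, returns default 120): d = {'a': 38, 'c': 47}, y = 120

{'a': 38, 'c': 47}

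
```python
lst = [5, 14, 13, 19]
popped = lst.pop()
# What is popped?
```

19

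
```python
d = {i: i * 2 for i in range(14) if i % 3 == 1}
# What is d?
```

{1: 2, 4: 8, 7: 14, 10: 20, 13: 26}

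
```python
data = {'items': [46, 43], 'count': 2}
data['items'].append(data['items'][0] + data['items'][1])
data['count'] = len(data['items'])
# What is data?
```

After line 1: data = {'items': [46, 43], 'count': 2}
After line 2 (append 46 + 43 = 89): data = {'items': [46, 43, 89], 'count': 2}
After line 3 (count = len(items) = 3): data = {'items': [46, 43, 89], 'count': 3}

{'items': [46, 43, 89], 'count': 3}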